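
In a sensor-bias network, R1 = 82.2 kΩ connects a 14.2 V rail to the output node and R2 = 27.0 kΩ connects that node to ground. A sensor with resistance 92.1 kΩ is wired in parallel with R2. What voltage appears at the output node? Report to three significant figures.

V_out ≈ 2.88 V

The load sits in parallel with R2: R2‖R_L = (27.0 × 92.1) / (27.0 + 92.1) = 20.88 kΩ.
V_out = 14.2 × 20.88 / (82.2 + 20.88) = 14.2 × 20.88/103.1 = 2.88 V.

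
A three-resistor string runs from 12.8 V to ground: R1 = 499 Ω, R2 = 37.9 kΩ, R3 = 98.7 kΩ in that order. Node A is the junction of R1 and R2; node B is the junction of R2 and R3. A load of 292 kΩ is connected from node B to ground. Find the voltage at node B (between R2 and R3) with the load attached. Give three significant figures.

V ≈ 8.42 V

At node B, R3 is in parallel with the load: R3‖R_L = 73770 Ω.
Below node A the resistance is R2 + (R3‖R_L) = 111700 Ω, so V_A = 12.8 × 111700/112200 = 12.74 V.
Then V_B = V_A × (R3‖R_L)/(R2 + R3‖R_L) = 12.74 × 73770/111700 = 8.42 V.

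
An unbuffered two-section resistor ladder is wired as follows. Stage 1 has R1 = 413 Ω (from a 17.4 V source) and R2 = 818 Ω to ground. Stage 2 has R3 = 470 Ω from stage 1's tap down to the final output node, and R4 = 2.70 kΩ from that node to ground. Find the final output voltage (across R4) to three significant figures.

Stage 2 presents R3+R4 = 3170 Ω as a load on stage 1's tap.
Stage 1's lower leg becomes R2‖(R3+R4) = 650.2 Ω, so V_mid = 17.4 × 650.2/1063 = 10.64 V.
Stage 2 is itself unloaded: V_out = V_mid × R4/(R3+R4) = 10.64 × 2700/3170 = 9.06 V.

V_out ≈ 9.06 V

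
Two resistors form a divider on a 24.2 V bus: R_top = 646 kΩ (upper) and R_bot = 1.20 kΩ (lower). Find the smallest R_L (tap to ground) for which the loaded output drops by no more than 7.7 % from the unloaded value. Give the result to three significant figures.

R_L(min) ≈ 14.4 kΩ

Output resistance R_th = R_top‖R_bot = (646 × 1.20)/647.2 = 1.198 kΩ.
The fractional drop is R_th/(R_th + R_L); requiring this ≤ 0.0770 gives R_L ≥ R_th(1/0.0770 − 1) = 1.198 × 11.99 = 14.4 kΩ.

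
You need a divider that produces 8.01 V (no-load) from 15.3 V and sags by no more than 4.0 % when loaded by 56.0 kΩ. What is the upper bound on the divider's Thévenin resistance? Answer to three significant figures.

Loading drop = R_th/(R_th + R_L) ≤ 0.0400, so R_th ≤ R_L · ε/(1−ε) = 56.0 kΩ × 0.0400/0.9600 = 2.33 kΩ.

R_th ≤ 2.33 kΩ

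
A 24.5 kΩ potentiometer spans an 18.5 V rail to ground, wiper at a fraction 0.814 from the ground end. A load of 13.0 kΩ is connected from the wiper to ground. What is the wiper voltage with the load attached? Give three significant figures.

The wiper splits the pot into (1−α)R = 4.557 kΩ above and αR = 19.94 kΩ below.
Lower section ‖ load = 7.870 kΩ.
V_wiper = 18.5 × 7.870/(4.557 + 7.870) = 11.7 V.

V ≈ 11.7 V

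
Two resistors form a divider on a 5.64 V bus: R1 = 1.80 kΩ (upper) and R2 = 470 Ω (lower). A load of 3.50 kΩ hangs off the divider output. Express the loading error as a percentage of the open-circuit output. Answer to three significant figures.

Unloaded V = 5.64 × 470/2270 = 1.1678 V.
Loaded: R2‖R_L = 414.4 Ω, giving V = 5.64 × 414.4/2214 = 1.0554 V.
Drop = (1.1678 − 1.0554) / 1.1678 = 9.62 %.

9.62 %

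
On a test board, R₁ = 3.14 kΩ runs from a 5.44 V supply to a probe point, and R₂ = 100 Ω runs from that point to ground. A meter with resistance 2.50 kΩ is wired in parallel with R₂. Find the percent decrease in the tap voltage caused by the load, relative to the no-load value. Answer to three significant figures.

The divider's output (Thévenin) resistance is R₁‖R₂ = 96.91 Ω.
Fractional drop under load = R_th/(R_th + R_L) = 96.91 / (96.91 + 2500) = 0.03732.
So the output falls by 3.73 %.

3.73 %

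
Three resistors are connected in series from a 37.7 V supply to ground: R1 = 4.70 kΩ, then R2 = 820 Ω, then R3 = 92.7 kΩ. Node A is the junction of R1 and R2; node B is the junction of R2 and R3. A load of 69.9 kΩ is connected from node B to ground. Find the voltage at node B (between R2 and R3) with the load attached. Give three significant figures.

V ≈ 33.1 V

At node B, R3 is in parallel with the load: R3‖R_L = 39850 Ω.
Below node A the resistance is R2 + (R3‖R_L) = 40670 Ω, so V_A = 37.7 × 40670/45370 = 33.79 V.
Then V_B = V_A × (R3‖R_L)/(R2 + R3‖R_L) = 33.79 × 39850/40670 = 33.1 V.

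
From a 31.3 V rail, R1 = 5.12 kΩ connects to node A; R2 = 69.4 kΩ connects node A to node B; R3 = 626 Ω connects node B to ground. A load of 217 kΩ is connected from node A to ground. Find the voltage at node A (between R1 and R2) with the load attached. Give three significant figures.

Below node A the series string R2+R3 = 70030 Ω sits in parallel with the 217000 Ω load: 52940 Ω.
V_A = 31.3 × 52940/(5120 + 52940) = 28.5 V.

V ≈ 28.5 V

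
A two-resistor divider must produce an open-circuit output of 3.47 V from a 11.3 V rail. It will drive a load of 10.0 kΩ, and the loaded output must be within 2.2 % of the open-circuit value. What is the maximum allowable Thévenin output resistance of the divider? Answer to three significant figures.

Loading drop = R_th/(R_th + R_L) ≤ 0.0220, so R_th ≤ R_L · ε/(1−ε) = 10.0 kΩ × 0.0220/0.9780 = 225 Ω.
(Any R1, R2 with R2/(R1+R2) = 0.307 and R1‖R2 ≤ 225 Ω will meet the spec.)

R_th ≤ 225 Ω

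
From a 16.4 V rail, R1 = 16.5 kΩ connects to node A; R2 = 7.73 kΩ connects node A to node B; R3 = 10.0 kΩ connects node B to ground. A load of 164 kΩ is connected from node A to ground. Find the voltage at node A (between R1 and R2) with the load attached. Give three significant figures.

Below node A the series string R2+R3 = 17.73 kΩ sits in parallel with the 164 kΩ load: 16.00 kΩ.
V_A = 16.4 × 16.00/(16.5 + 16.00) = 8.07 V.

V ≈ 8.07 V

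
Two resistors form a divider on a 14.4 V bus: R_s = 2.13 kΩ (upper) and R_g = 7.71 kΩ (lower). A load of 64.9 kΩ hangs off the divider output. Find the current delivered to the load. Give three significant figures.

I_L ≈ 0.169 mA

R_g‖R_L = 6.891 kΩ; V_out = 14.4 × 6.891/9.021 = 11.00 V.
I_L = V_out / R_L = 11.00 / 64.9 kΩ = 0.169 mA.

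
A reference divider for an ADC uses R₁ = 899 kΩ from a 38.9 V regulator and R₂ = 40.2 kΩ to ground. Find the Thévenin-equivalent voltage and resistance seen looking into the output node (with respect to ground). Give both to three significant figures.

V_th is the open-circuit tap voltage: 38.9 × 40.2/(899 + 40.2) = 1.67 V.
With the supply zeroed, R₁ and R₂ appear in parallel from the tap: R_th = R₁‖R₂ = (899 × 40.2)/939.2 = 38.5 kΩ.

V_th = 1.67 V, R_th = 38.5 kΩ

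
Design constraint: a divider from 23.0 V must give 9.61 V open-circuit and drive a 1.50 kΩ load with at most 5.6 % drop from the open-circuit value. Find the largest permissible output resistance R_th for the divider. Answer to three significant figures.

Loading drop = R_th/(R_th + R_L) ≤ 0.0560, so R_th ≤ R_L · ε/(1−ε) = 1.50 kΩ × 0.0560/0.9440 = 89.0 Ω.

R_th ≤ 89.0 Ω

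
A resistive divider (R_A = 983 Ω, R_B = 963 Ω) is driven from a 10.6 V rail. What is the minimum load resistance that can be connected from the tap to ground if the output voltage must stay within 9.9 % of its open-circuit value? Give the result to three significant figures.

R_L(min) ≈ 4.43 kΩ

Output resistance R_th = R_A‖R_B = (983 × 963)/1946 = 486.4 Ω.
The fractional drop is R_th/(R_th + R_L); requiring this ≤ 0.0990 gives R_L ≥ R_th(1/0.0990 − 1) = 486.4 × 9.101 = 4.43 kΩ.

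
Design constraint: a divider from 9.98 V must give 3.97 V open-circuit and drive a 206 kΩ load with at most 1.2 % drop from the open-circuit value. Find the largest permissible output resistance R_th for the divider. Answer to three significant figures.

R_th ≤ 2.50 kΩ

Loading drop = R_th/(R_th + R_L) ≤ 0.0120, so R_th ≤ R_L · ε/(1−ε) = 206 kΩ × 0.0120/0.9880 = 2.50 kΩ.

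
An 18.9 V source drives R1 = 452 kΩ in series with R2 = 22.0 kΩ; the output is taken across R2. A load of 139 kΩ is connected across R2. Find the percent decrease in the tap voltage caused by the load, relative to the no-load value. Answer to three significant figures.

13.1 %

Unloaded V = 18.9 × 22.0/474.0 = 0.87722 V.
Loaded: R2‖R_L = 18.99 kΩ, giving V = 18.9 × 18.99/471.0 = 0.76218 V.
Drop = (0.87722 − 0.76218) / 0.87722 = 13.1 %.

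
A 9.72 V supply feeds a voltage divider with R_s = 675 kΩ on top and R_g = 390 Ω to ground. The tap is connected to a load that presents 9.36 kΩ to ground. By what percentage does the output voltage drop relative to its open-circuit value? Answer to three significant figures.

The divider's output (Thévenin) resistance is R_s‖R_g = 389.8 Ω.
Fractional drop under load = R_th/(R_th + R_L) = 389.8 / (389.8 + 9360) = 0.03998.
So the output falls by 4.00 %.

4.00 %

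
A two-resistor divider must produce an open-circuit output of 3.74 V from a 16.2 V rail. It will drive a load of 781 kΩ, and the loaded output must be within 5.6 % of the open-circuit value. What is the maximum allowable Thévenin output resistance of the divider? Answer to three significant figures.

R_th ≤ 46.3 kΩ

Loading drop = R_th/(R_th + R_L) ≤ 0.0560, so R_th ≤ R_L · ε/(1−ε) = 781 kΩ × 0.0560/0.9440 = 46.3 kΩ.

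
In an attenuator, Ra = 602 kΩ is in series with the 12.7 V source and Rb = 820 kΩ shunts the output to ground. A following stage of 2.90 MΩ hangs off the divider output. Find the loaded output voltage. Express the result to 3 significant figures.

The load sits in parallel with Rb: Rb‖R_L = (820 × 2900) / (820 + 2900) = 639.2 kΩ.
V_out = 12.7 × 639.2 / (602 + 639.2) = 12.7 × 639.2/1241 = 6.54 V.

V_out ≈ 6.54 V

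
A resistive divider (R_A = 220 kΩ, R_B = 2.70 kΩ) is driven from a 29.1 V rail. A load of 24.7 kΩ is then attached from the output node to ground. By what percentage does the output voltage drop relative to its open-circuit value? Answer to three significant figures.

9.75 %

Unloaded V = 29.1 × 2.70/222.7 = 0.35281 V.
Loaded: R_B‖R_L = 2.434 kΩ, giving V = 29.1 × 2.434/222.4 = 0.31842 V.
Drop = (0.35281 − 0.31842) / 0.35281 = 9.75 %.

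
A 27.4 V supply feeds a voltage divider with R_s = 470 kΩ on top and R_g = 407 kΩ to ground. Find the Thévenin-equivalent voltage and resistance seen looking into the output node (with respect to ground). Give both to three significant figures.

V_th is the open-circuit tap voltage: 27.4 × 407/(470 + 407) = 12.7 V.
With the supply zeroed, R_s and R_g appear in parallel from the tap: R_th = R_s‖R_g = (470 × 407)/877.0 = 218 kΩ.

V_th = 12.7 V, R_th = 218 kΩ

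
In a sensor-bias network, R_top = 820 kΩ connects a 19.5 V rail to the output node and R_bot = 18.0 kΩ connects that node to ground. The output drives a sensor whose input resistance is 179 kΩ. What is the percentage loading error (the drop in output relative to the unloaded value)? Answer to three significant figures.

Unloaded V = 19.5 × 18.0/838.0 = 0.41885 V.
Loaded: R_bot‖R_L = 16.36 kΩ, giving V = 19.5 × 16.36/836.4 = 0.38133 V.
Drop = (0.41885 − 0.38133) / 0.41885 = 8.96 %.

8.96 %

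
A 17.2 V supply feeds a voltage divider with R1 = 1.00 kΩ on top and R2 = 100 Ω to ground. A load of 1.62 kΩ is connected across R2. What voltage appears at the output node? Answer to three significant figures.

The load sits in parallel with R2: R2‖R_L = (100 × 1620) / (100 + 1620) = 94.19 Ω.
V_out = 17.2 × 94.19 / (1000 + 94.19) = 17.2 × 94.19/1094 = 1.48 V.

V_out ≈ 1.48 V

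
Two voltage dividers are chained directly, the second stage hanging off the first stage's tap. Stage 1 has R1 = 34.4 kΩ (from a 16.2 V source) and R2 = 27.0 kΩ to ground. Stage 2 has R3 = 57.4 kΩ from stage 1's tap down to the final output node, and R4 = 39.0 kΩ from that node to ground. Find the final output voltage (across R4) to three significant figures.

V_out ≈ 2.49 V

Stage 2 presents R3+R4 = 96.40 kΩ as a load on stage 1's tap.
Stage 1's lower leg becomes R2‖(R3+R4) = 21.09 kΩ, so V_mid = 16.2 × 21.09/55.49 = 6.158 V.
Stage 2 is itself unloaded: V_out = V_mid × R4/(R3+R4) = 6.158 × 39.0/96.40 = 2.49 V.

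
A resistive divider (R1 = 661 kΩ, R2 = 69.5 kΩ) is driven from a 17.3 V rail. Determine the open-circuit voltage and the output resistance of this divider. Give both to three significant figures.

V_th is the open-circuit tap voltage: 17.3 × 69.5/(661 + 69.5) = 1.65 V.
With the supply zeroed, R1 and R2 appear in parallel from the tap: R_th = R1‖R2 = (661 × 69.5)/730.5 = 62.9 kΩ.

V_th = 1.65 V, R_th = 62.9 kΩ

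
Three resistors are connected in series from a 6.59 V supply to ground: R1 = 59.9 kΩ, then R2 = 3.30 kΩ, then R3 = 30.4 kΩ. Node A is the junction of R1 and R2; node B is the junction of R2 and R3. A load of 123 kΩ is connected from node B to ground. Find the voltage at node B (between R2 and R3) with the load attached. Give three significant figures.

At node B, R3 is in parallel with the load: R3‖R_L = 24.38 kΩ.
Below node A the resistance is R2 + (R3‖R_L) = 27.68 kΩ, so V_A = 6.59 × 27.68/87.58 = 2.083 V.
Then V_B = V_A × (R3‖R_L)/(R2 + R3‖R_L) = 2.083 × 24.38/27.68 = 1.83 V.

V ≈ 1.83 V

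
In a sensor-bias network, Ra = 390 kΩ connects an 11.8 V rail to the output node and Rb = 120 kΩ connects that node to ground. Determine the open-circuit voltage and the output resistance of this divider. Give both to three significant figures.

V_th = 2.78 V, R_th = 91.8 kΩ

V_th is the open-circuit tap voltage: 11.8 × 120/(390 + 120) = 2.78 V.
With the supply zeroed, Ra and Rb appear in parallel from the tap: R_th = Ra‖Rb = (390 × 120)/510.0 = 91.8 kΩ.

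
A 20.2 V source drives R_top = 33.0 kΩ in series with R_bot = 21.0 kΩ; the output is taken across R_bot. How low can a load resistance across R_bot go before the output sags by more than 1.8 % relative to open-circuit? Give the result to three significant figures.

Output resistance R_th = R_top‖R_bot = (33.0 × 21.0)/54.00 = 12.83 kΩ.
The fractional drop is R_th/(R_th + R_L); requiring this ≤ 0.0180 gives R_L ≥ R_th(1/0.0180 − 1) = 12.83 × 54.56 = 700 kΩ.

R_L(min) ≈ 700 kΩ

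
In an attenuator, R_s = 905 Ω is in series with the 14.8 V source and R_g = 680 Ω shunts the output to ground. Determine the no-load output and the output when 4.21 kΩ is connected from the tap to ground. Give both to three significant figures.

Open-circuit: V = 14.8 × 680/(905 + 680) = 6.35 V.
With the load, R_g becomes R_g‖R_L = 585.4 Ω, so V = 14.8 × 585.4/1490 = 5.81 V.

Unloaded: 6.35 V; loaded: 5.81 V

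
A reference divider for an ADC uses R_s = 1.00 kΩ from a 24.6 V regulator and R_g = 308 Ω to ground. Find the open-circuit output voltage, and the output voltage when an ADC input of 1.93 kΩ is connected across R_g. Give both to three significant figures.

Open-circuit: V = 24.6 × 308/(1000 + 308) = 5.79 V.
With the load, R_g becomes R_g‖R_L = 265.6 Ω, so V = 24.6 × 265.6/1266 = 5.16 V.

Unloaded: 5.79 V; loaded: 5.16 V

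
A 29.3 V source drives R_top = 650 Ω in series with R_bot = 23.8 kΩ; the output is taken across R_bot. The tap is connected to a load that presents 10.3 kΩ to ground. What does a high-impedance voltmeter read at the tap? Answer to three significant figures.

V_out ≈ 26.9 V

The load sits in parallel with R_bot: R_bot‖R_L = (23800 × 10300) / (23800 + 10300) = 7189 Ω.
V_out = 29.3 × 7189 / (650 + 7189) = 29.3 × 7189/7839 = 26.9 V.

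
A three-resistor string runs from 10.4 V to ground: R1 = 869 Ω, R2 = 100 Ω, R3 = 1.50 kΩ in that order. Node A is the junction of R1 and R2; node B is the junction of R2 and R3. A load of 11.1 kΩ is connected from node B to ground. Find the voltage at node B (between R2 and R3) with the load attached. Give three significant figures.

At node B, R3 is in parallel with the load: R3‖R_L = 1321 Ω.
Below node A the resistance is R2 + (R3‖R_L) = 1421 Ω, so V_A = 10.4 × 1421/2290 = 6.454 V.
Then V_B = V_A × (R3‖R_L)/(R2 + R3‖R_L) = 6.454 × 1321/1421 = 6.00 V.

V ≈ 6.00 V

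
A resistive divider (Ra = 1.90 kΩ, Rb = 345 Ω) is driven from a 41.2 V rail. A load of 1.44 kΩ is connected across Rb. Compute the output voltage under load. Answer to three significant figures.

V_out ≈ 5.26 V

The load sits in parallel with Rb: Rb‖R_L = (345 × 1440) / (345 + 1440) = 278.3 Ω.
V_out = 41.2 × 278.3 / (1900 + 278.3) = 41.2 × 278.3/2178 = 5.26 V.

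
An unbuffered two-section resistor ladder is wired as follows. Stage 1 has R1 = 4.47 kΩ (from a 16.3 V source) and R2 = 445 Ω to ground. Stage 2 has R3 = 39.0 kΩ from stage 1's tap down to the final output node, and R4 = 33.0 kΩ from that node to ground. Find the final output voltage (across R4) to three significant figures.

V_out ≈ 0.673 V

Stage 2 presents R3+R4 = 72000 Ω as a load on stage 1's tap.
Stage 1's lower leg becomes R2‖(R3+R4) = 442.3 Ω, so V_mid = 16.3 × 442.3/4912 = 1.468 V.
Stage 2 is itself unloaded: V_out = V_mid × R4/(R3+R4) = 1.468 × 33000/72000 = 0.673 V.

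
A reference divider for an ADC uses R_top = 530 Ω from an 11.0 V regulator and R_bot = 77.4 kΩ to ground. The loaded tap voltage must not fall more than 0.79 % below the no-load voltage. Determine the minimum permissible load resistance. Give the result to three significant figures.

R_L(min) ≈ 66.1 kΩ

Output resistance R_th = R_top‖R_bot = (530 × 77400)/77930 = 526.4 Ω.
The fractional drop is R_th/(R_th + R_L); requiring this ≤ 0.00790 gives R_L ≥ R_th(1/0.00790 − 1) = 526.4 × 125.6 = 66.1 kΩ.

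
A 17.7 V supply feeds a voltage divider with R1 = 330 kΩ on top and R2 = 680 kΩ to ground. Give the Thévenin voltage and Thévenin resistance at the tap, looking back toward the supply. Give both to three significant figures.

V_th = 11.9 V, R_th = 222 kΩ

V_th is the open-circuit tap voltage: 17.7 × 680/(330 + 680) = 11.9 V.
With the supply zeroed, R1 and R2 appear in parallel from the tap: R_th = R1‖R2 = (330 × 680)/1010 = 222 kΩ.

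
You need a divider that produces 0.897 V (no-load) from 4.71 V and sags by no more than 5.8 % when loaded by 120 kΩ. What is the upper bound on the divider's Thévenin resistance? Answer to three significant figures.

Loading drop = R_th/(R_th + R_L) ≤ 0.0580, so R_th ≤ R_L · ε/(1−ε) = 120 kΩ × 0.0580/0.9420 = 7.39 kΩ.
(Any R1, R2 with R2/(R1+R2) = 0.190 and R1‖R2 ≤ 7.39 kΩ will meet the spec.)

R_th ≤ 7.39 kΩ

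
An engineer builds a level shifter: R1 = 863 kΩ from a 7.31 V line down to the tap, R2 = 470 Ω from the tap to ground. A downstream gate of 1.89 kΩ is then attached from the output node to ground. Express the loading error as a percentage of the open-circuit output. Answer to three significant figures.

19.9 %

Unloaded V = 7.31 × 470/863500 = 0.003979 V.
Loaded: R2‖R_L = 376.4 Ω, giving V = 7.31 × 376.4/863400 = 0.003187 V.
Drop = (0.003979 − 0.003187) / 0.003979 = 19.9 %.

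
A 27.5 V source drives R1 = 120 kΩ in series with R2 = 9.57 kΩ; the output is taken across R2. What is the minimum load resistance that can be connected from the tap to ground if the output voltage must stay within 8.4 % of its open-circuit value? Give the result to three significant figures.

Output resistance R_th = R1‖R2 = (120 × 9.57)/129.6 = 8.863 kΩ.
The fractional drop is R_th/(R_th + R_L); requiring this ≤ 0.0840 gives R_L ≥ R_th(1/0.0840 − 1) = 8.863 × 10.90 = 96.7 kΩ.

R_L(min) ≈ 96.7 kΩ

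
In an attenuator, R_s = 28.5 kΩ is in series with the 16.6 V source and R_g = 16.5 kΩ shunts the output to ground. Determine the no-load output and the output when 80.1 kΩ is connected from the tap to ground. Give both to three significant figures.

Unloaded: 6.09 V; loaded: 5.38 V

Open-circuit: V = 16.6 × 16.5/(28.5 + 16.5) = 6.09 V.
With the load, R_g becomes R_g‖R_L = 13.68 kΩ, so V = 16.6 × 13.68/42.18 = 5.38 V.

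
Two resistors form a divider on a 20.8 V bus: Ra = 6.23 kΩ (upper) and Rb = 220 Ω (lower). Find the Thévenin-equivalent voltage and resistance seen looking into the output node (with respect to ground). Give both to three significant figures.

V_th is the open-circuit tap voltage: 20.8 × 220/(6230 + 220) = 0.709 V.
With the supply zeroed, Ra and Rb appear in parallel from the tap: R_th = Ra‖Rb = (6230 × 220)/6450 = 212 Ω.

V_th = 0.709 V, R_th = 212 Ω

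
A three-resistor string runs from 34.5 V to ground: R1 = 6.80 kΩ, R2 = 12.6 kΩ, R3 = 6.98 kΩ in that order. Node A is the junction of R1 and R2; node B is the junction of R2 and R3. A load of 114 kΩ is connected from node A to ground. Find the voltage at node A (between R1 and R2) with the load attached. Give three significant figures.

Below node A the series string R2+R3 = 19.58 kΩ sits in parallel with the 114 kΩ load: 16.71 kΩ.
V_A = 34.5 × 16.71/(6.80 + 16.71) = 24.5 V.

V ≈ 24.5 V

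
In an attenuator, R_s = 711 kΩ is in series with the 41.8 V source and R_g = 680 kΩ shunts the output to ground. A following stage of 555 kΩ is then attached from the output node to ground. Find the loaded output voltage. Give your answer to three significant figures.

V_out ≈ 12.6 V

The load sits in parallel with R_g: R_g‖R_L = (680 × 555) / (680 + 555) = 305.6 kΩ.
V_out = 41.8 × 305.6 / (711 + 305.6) = 41.8 × 305.6/1017 = 12.6 V.
(Unloaded it would have been 20.4 V.)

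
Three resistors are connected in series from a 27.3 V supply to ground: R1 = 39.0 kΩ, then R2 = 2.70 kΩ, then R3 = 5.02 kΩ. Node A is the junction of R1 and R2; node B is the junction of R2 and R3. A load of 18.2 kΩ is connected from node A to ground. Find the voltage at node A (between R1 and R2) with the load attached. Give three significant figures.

V ≈ 3.33 V

Below node A the series string R2+R3 = 7.720 kΩ sits in parallel with the 18.2 kΩ load: 5.421 kΩ.
V_A = 27.3 × 5.421/(39.0 + 5.421) = 3.33 V.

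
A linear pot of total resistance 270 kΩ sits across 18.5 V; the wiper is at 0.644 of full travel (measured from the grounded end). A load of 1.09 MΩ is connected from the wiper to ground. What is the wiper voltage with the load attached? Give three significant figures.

V ≈ 11.3 V

The wiper splits the pot into (1−α)R = 96.12 kΩ above and αR = 173.9 kΩ below.
Lower section ‖ load = 150.0 kΩ.
V_wiper = 18.5 × 150.0/(96.12 + 150.0) = 11.3 V.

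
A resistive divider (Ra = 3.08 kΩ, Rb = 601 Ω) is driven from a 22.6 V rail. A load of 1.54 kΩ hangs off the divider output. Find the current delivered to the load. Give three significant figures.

Rb‖R_L = 432.3 Ω; V_out = 22.6 × 432.3/3512 = 2.782 V.
I_L = V_out / R_L = 2.782 / 1.54 kΩ = 1.81 mA.

I_L ≈ 1.81 mA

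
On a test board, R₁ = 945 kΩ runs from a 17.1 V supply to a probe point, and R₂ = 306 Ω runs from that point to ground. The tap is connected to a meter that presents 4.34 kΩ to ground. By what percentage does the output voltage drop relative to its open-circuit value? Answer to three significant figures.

6.58 %

The divider's output (Thévenin) resistance is R₁‖R₂ = 305.9 Ω.
Fractional drop under load = R_th/(R_th + R_L) = 305.9 / (305.9 + 4340) = 0.06584.
So the output falls by 6.58 %.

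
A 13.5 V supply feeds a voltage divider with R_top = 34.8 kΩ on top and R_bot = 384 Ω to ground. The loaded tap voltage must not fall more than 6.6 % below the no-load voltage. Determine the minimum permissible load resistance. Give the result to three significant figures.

R_L(min) ≈ 5.37 kΩ

Output resistance R_th = R_top‖R_bot = (34800 × 384)/35180 = 379.8 Ω.
The fractional drop is R_th/(R_th + R_L); requiring this ≤ 0.0660 gives R_L ≥ R_th(1/0.0660 − 1) = 379.8 × 14.15 = 5.37 kΩ.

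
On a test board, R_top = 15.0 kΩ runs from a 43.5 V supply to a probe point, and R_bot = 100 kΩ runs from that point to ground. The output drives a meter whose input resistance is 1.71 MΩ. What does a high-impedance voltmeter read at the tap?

The load sits in parallel with R_bot: R_bot‖R_L = (100 × 1710) / (100 + 1710) = 94.48 kΩ.
V_out = 43.5 × 94.48 / (15.0 + 94.48) = 43.5 × 94.48/109.5 = 37.5 V.

V_out ≈ 37.5 V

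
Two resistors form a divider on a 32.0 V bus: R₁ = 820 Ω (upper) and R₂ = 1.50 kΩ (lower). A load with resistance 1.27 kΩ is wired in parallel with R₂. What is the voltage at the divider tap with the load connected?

The load sits in parallel with R₂: R₂‖R_L = (1500 × 1270) / (1500 + 1270) = 687.7 Ω.
V_out = 32.0 × 687.7 / (820 + 687.7) = 32.0 × 687.7/1508 = 14.6 V.

V_out ≈ 14.6 V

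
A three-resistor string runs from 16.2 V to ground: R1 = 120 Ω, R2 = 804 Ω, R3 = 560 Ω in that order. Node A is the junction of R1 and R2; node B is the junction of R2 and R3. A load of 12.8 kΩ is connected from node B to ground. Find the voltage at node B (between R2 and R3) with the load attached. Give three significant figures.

V ≈ 5.95 V

At node B, R3 is in parallel with the load: R3‖R_L = 536.5 Ω.
Below node A the resistance is R2 + (R3‖R_L) = 1341 Ω, so V_A = 16.2 × 1341/1461 = 14.87 V.
Then V_B = V_A × (R3‖R_L)/(R2 + R3‖R_L) = 14.87 × 536.5/1341 = 5.95 V.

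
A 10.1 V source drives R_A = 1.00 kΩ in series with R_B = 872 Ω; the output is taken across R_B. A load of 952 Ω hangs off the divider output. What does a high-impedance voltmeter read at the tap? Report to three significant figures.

V_out ≈ 3.16 V

The load sits in parallel with R_B: R_B‖R_L = (872 × 952) / (872 + 952) = 455.1 Ω.
V_out = 10.1 × 455.1 / (1000 + 455.1) = 10.1 × 455.1/1455 = 3.16 V.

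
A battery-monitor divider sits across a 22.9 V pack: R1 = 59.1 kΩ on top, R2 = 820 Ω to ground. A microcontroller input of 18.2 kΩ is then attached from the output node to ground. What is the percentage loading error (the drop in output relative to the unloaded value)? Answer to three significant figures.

The divider's output (Thévenin) resistance is R1‖R2 = 808.8 Ω.
Fractional drop under load = R_th/(R_th + R_L) = 808.8 / (808.8 + 18200) = 0.04255.
So the output falls by 4.25 %.

4.25 %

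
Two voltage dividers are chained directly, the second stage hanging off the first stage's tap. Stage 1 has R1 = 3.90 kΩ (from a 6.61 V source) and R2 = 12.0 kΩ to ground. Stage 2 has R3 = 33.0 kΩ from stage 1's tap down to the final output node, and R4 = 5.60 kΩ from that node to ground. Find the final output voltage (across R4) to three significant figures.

V_out ≈ 0.672 V

Stage 2 presents R3+R4 = 38.60 kΩ as a load on stage 1's tap.
Stage 1's lower leg becomes R2‖(R3+R4) = 9.154 kΩ, so V_mid = 6.61 × 9.154/13.05 = 4.635 V.
Stage 2 is itself unloaded: V_out = V_mid × R4/(R3+R4) = 4.635 × 5.60/38.60 = 0.672 V.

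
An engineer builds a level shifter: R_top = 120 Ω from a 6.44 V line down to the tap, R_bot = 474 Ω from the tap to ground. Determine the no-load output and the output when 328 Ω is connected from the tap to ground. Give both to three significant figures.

Open-circuit: V = 6.44 × 474/(120 + 474) = 5.14 V.
With the load, R_bot becomes R_bot‖R_L = 193.9 Ω, so V = 6.44 × 193.9/313.9 = 3.98 V.

Unloaded: 5.14 V; loaded: 3.98 V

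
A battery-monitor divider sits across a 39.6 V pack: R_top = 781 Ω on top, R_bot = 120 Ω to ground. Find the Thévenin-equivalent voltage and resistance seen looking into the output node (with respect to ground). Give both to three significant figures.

V_th is the open-circuit tap voltage: 39.6 × 120/(781 + 120) = 5.27 V.
With the supply zeroed, R_top and R_bot appear in parallel from the tap: R_th = R_top‖R_bot = (781 × 120)/901.0 = 104 Ω.

V_th = 5.27 V, R_th = 104 Ω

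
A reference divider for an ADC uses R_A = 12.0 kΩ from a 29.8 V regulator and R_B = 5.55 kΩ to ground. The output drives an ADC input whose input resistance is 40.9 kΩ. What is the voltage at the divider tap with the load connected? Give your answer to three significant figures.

The load sits in parallel with R_B: R_B‖R_L = (5.55 × 40.9) / (5.55 + 40.9) = 4.887 kΩ.
V_out = 29.8 × 4.887 / (12.0 + 4.887) = 29.8 × 4.887/16.89 = 8.62 V.

V_out ≈ 8.62 V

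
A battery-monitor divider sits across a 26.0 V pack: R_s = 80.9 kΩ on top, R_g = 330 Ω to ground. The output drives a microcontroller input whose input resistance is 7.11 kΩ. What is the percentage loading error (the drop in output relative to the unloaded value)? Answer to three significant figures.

4.42 %

The divider's output (Thévenin) resistance is R_s‖R_g = 328.7 Ω.
Fractional drop under load = R_th/(R_th + R_L) = 328.7 / (328.7 + 7110) = 0.04418.
So the output falls by 4.42 %.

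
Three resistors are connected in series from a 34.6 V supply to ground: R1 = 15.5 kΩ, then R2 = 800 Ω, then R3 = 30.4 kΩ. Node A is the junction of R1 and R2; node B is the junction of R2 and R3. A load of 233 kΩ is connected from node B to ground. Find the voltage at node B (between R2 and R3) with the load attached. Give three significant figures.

At node B, R3 is in parallel with the load: R3‖R_L = 26890 Ω.
Below node A the resistance is R2 + (R3‖R_L) = 27690 Ω, so V_A = 34.6 × 27690/43190 = 22.18 V.
Then V_B = V_A × (R3‖R_L)/(R2 + R3‖R_L) = 22.18 × 26890/27690 = 21.5 V.

V ≈ 21.5 V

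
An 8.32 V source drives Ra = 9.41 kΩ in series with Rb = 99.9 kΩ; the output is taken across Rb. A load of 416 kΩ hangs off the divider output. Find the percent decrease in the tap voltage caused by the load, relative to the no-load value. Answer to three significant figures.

The divider's output (Thévenin) resistance is Ra‖Rb = 8.600 kΩ.
Fractional drop under load = R_th/(R_th + R_L) = 8.600 / (8.600 + 416) = 0.02025.
So the output falls by 2.03 %.

2.03 %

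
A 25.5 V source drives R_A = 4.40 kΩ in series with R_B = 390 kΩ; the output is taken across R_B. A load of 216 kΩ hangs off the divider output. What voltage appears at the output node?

V_out ≈ 24.7 V

The load sits in parallel with R_B: R_B‖R_L = (390 × 216) / (390 + 216) = 139.0 kΩ.
V_out = 25.5 × 139.0 / (4.40 + 139.0) = 25.5 × 139.0/143.4 = 24.7 V.
(Unloaded it would have been 25.2 V.)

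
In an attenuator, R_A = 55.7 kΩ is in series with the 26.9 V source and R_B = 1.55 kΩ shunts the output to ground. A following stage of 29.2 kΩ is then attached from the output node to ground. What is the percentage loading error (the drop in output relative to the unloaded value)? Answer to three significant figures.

The divider's output (Thévenin) resistance is R_A‖R_B = 1.508 kΩ.
Fractional drop under load = R_th/(R_th + R_L) = 1.508 / (1.508 + 29.2) = 0.04911.
So the output falls by 4.91 %.

4.91 %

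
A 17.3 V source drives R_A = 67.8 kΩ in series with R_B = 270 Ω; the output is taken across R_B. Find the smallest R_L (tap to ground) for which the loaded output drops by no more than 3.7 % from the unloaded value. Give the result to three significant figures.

R_L(min) ≈ 7.00 kΩ

Output resistance R_th = R_A‖R_B = (67800 × 270)/68070 = 268.9 Ω.
The fractional drop is R_th/(R_th + R_L); requiring this ≤ 0.0370 gives R_L ≥ R_th(1/0.0370 − 1) = 268.9 × 26.03 = 7.00 kΩ.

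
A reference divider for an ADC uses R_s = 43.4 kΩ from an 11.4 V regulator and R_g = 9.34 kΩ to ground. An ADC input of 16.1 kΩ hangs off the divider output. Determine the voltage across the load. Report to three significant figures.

The load sits in parallel with R_g: R_g‖R_L = (9.34 × 16.1) / (9.34 + 16.1) = 5.911 kΩ.
V_out = 11.4 × 5.911 / (43.4 + 5.911) = 11.4 × 5.911/49.31 = 1.37 V.
(Unloaded it would have been 2.02 V.)

V_out ≈ 1.37 V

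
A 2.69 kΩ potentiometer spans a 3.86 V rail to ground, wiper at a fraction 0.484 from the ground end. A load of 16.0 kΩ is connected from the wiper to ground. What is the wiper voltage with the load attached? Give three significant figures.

V ≈ 1.79 V

The wiper splits the pot into (1−α)R = 1.388 kΩ above and αR = 1.302 kΩ below.
Lower section ‖ load = 1.204 kΩ.
V_wiper = 3.86 × 1.204/(1.388 + 1.204) = 1.79 V.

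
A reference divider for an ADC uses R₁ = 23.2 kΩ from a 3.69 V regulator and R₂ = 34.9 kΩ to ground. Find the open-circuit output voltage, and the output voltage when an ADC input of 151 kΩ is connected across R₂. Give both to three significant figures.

Unloaded: 2.22 V; loaded: 2.03 V

Open-circuit: V = 3.69 × 34.9/(23.2 + 34.9) = 2.22 V.
With the load, R₂ becomes R₂‖R_L = 28.35 kΩ, so V = 3.69 × 28.35/51.55 = 2.03 V.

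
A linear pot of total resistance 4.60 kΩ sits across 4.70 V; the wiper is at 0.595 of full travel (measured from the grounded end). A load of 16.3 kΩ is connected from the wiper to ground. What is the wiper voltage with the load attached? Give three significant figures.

V ≈ 2.62 V

The wiper splits the pot into (1−α)R = 1.863 kΩ above and αR = 2.737 kΩ below.
Lower section ‖ load = 2.343 kΩ.
V_wiper = 4.70 × 2.343/(1.863 + 2.343) = 2.62 V.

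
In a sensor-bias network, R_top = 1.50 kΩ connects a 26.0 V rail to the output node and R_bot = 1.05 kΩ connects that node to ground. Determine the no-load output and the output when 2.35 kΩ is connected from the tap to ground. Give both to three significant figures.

Open-circuit: V = 26.0 × 1.05/(1.50 + 1.05) = 10.7 V.
With the load, R_bot becomes R_bot‖R_L = 0.7257 kΩ, so V = 26.0 × 0.7257/2.226 = 8.48 V.

Unloaded: 10.7 V; loaded: 8.48 V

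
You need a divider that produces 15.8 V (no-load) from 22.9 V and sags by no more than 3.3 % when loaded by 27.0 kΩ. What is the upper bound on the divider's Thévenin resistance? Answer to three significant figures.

R_th ≤ 921 Ω

Loading drop = R_th/(R_th + R_L) ≤ 0.0330, so R_th ≤ R_L · ε/(1−ε) = 27.0 kΩ × 0.0330/0.9670 = 921 Ω.
(Any R1, R2 with R2/(R1+R2) = 0.690 and R1‖R2 ≤ 921 Ω will meet the spec.)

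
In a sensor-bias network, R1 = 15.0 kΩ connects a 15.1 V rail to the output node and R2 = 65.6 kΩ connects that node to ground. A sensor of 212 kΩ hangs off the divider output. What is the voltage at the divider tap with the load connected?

The load sits in parallel with R2: R2‖R_L = (65.6 × 212) / (65.6 + 212) = 50.10 kΩ.
V_out = 15.1 × 50.10 / (15.0 + 50.10) = 15.1 × 50.10/65.10 = 11.6 V.
(Unloaded it would have been 12.3 V.)

V_out ≈ 11.6 V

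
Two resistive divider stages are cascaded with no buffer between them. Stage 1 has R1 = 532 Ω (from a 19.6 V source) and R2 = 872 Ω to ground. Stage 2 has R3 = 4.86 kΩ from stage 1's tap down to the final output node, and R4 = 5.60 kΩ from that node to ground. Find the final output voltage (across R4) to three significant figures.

Stage 2 presents R3+R4 = 10460 Ω as a load on stage 1's tap.
Stage 1's lower leg becomes R2‖(R3+R4) = 804.9 Ω, so V_mid = 19.6 × 804.9/1337 = 11.80 V.
Stage 2 is itself unloaded: V_out = V_mid × R4/(R3+R4) = 11.80 × 5600/10460 = 6.32 V.

V_out ≈ 6.32 V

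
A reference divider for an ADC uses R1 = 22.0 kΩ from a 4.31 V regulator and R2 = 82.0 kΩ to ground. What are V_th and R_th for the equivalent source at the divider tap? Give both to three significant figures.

V_th = 3.40 V, R_th = 17.3 kΩ

V_th is the open-circuit tap voltage: 4.31 × 82.0/(22.0 + 82.0) = 3.40 V.
With the supply zeroed, R1 and R2 appear in parallel from the tap: R_th = R1‖R2 = (22.0 × 82.0)/104.0 = 17.3 kΩ.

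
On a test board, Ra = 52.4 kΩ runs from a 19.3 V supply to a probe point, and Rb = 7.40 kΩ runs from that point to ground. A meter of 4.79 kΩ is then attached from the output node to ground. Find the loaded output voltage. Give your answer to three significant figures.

V_out ≈ 1.01 V

The load sits in parallel with Rb: Rb‖R_L = (7.40 × 4.79) / (7.40 + 4.79) = 2.908 kΩ.
V_out = 19.3 × 2.908 / (52.4 + 2.908) = 19.3 × 2.908/55.31 = 1.01 V.
(Unloaded it would have been 2.39 V.)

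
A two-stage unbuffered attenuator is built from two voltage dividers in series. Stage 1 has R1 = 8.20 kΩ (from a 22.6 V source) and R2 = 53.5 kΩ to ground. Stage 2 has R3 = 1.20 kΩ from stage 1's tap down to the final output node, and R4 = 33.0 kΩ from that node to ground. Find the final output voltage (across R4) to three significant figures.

Stage 2 presents R3+R4 = 34.20 kΩ as a load on stage 1's tap.
Stage 1's lower leg becomes R2‖(R3+R4) = 20.86 kΩ, so V_mid = 22.6 × 20.86/29.06 = 16.22 V.
Stage 2 is itself unloaded: V_out = V_mid × R4/(R3+R4) = 16.22 × 33.0/34.20 = 15.7 V.

V_out ≈ 15.7 V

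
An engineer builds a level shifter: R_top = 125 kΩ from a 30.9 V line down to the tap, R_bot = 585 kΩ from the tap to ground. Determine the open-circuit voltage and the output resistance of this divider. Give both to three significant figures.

V_th is the open-circuit tap voltage: 30.9 × 585/(125 + 585) = 25.5 V.
With the supply zeroed, R_top and R_bot appear in parallel from the tap: R_th = R_top‖R_bot = (125 × 585)/710.0 = 103 kΩ.

V_th = 25.5 V, R_th = 103 kΩ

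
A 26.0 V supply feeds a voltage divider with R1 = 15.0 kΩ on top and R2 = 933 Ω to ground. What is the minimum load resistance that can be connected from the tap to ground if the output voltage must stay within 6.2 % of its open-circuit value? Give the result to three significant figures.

Output resistance R_th = R1‖R2 = (15000 × 933)/15930 = 878.4 Ω.
The fractional drop is R_th/(R_th + R_L); requiring this ≤ 0.0620 gives R_L ≥ R_th(1/0.0620 − 1) = 878.4 × 15.13 = 13.3 kΩ.

R_L(min) ≈ 13.3 kΩ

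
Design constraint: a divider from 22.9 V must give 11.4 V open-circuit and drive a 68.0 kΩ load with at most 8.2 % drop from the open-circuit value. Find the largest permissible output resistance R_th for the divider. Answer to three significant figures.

R_th ≤ 6.07 kΩ

Loading drop = R_th/(R_th + R_L) ≤ 0.0820, so R_th ≤ R_L · ε/(1−ε) = 68.0 kΩ × 0.0820/0.9180 = 6.07 kΩ.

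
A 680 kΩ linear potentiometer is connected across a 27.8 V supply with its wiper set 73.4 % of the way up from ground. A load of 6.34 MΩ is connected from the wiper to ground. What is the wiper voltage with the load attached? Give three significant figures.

The wiper splits the pot into (1−α)R = 180.9 kΩ above and αR = 499.1 kΩ below.
Lower section ‖ load = 462.7 kΩ.
V_wiper = 27.8 × 462.7/(180.9 + 462.7) = 20.0 V.

V ≈ 20.0 V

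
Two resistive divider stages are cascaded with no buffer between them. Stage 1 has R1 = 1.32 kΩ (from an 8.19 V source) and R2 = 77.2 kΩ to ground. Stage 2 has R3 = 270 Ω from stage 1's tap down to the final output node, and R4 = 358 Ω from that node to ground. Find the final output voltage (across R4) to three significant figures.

V_out ≈ 1.50 V

Stage 2 presents R3+R4 = 628.0 Ω as a load on stage 1's tap.
Stage 1's lower leg becomes R2‖(R3+R4) = 622.9 Ω, so V_mid = 8.19 × 622.9/1943 = 2.626 V.
Stage 2 is itself unloaded: V_out = V_mid × R4/(R3+R4) = 2.626 × 358/628.0 = 1.50 V.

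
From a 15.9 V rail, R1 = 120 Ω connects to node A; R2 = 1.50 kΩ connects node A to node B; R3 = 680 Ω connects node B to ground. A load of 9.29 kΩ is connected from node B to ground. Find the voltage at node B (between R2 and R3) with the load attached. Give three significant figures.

At node B, R3 is in parallel with the load: R3‖R_L = 633.6 Ω.
Below node A the resistance is R2 + (R3‖R_L) = 2134 Ω, so V_A = 15.9 × 2134/2254 = 15.05 V.
Then V_B = V_A × (R3‖R_L)/(R2 + R3‖R_L) = 15.05 × 633.6/2134 = 4.47 V.

V ≈ 4.47 V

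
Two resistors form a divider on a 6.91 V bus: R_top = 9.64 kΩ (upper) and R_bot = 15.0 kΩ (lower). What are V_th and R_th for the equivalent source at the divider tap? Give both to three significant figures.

V_th is the open-circuit tap voltage: 6.91 × 15.0/(9.64 + 15.0) = 4.21 V.
With the supply zeroed, R_top and R_bot appear in parallel from the tap: R_th = R_top‖R_bot = (9.64 × 15.0)/24.64 = 5.87 kΩ.

V_th = 4.21 V, R_th = 5.87 kΩ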